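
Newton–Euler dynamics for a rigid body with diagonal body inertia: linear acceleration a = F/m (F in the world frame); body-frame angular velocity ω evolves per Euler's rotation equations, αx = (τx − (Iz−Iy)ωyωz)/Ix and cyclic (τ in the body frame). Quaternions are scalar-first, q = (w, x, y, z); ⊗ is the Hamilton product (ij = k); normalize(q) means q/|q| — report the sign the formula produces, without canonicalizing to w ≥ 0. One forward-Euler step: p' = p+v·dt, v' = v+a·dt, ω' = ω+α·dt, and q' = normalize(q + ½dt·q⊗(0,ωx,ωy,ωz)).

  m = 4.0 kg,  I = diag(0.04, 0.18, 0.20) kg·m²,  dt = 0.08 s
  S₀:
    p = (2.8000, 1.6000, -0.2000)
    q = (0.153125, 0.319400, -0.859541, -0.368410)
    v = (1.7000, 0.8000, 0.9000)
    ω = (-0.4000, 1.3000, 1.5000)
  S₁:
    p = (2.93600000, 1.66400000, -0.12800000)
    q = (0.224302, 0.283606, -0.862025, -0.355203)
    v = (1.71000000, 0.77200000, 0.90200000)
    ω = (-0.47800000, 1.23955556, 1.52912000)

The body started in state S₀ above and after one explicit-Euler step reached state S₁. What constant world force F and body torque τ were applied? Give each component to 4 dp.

Δv = v₁−v₀ = (0.01000000, -0.02800000, 0.00200000)
F = m·Δv/dt = (0.5000, -1.4000, 0.1000)
Δω = ω₁−ω₀ = (-0.07800000, -0.06044444, 0.02912000)
gyro term ω₀×Iω₀ = (0.0390, 0.0960, -0.0728)
τ = I·(Δω/dt) + ω₀×(Iω₀) = (0.0000, -0.0400, 0.0000)

F = (0.5000, -1.4000, 0.1000)
τ = (0.0000, -0.0400, 0.0000)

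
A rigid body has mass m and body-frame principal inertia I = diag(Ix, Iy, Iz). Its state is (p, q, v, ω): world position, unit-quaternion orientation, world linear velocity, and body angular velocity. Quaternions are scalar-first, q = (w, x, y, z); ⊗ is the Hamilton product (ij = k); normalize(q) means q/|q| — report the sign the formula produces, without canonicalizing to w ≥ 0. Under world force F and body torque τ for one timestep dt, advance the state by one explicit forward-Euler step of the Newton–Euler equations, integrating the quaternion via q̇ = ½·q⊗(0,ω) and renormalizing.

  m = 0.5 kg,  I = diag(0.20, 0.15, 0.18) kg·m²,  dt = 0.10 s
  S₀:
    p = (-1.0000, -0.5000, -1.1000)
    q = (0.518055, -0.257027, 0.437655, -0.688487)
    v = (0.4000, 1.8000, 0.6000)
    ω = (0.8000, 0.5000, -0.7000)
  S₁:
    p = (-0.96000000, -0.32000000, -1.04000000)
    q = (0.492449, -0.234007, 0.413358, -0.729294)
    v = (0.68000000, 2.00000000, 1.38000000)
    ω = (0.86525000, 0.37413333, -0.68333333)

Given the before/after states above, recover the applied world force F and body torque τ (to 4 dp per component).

F = (1.4000, 1.0000, 3.9000)
τ = (0.1200, -0.2000, 0.0100)

Δv = v₁−v₀ = (0.28000000, 0.20000000, 0.78000000)
m·(v₁−v₀)/dt = (1.4000, 1.0000, 3.9000)
ω₁ − ω₀ = (0.06525000, -0.12586667, 0.01666667)
I·α + gyro = (0.1200, -0.2000, 0.0100)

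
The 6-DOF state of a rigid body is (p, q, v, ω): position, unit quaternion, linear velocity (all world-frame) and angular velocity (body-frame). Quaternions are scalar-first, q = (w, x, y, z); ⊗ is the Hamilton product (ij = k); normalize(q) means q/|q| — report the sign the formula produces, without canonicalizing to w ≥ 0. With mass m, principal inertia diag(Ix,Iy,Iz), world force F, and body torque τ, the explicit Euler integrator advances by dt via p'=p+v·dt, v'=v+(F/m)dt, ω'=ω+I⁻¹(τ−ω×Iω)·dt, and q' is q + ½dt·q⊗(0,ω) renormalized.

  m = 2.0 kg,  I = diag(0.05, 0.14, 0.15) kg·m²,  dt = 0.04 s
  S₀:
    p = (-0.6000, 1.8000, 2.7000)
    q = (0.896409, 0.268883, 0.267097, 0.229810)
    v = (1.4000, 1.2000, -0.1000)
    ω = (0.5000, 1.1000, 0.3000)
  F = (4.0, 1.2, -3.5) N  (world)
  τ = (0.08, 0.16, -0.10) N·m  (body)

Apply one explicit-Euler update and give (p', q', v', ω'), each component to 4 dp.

p' = (-0.5440, 1.8480, 2.6960)
q' = (0.8862, 0.2743, 0.2874, 0.2384)
v' = (1.4800, 1.2240, -0.1700)
ω' = (0.5614, 1.1500, 0.2601)

α = I⁻¹(τ − ω×Iω) = (1.5340, 1.2500, -0.9967)
new body rate ω' = (0.5614, 1.1500, 0.2601)
Hamilton product q⊗(0,ω) = (-0.4971912, 0.2755426, 1.0202900, 0.4311455)
q' = normalize(q + ½dt·q⊗(0,ω)) = (0.8862, 0.2743, 0.2874, 0.2384)
p + v·dt = (-0.5440, 1.8480, 2.6960)
new velocity v' = (1.4800, 1.2240, -0.1700)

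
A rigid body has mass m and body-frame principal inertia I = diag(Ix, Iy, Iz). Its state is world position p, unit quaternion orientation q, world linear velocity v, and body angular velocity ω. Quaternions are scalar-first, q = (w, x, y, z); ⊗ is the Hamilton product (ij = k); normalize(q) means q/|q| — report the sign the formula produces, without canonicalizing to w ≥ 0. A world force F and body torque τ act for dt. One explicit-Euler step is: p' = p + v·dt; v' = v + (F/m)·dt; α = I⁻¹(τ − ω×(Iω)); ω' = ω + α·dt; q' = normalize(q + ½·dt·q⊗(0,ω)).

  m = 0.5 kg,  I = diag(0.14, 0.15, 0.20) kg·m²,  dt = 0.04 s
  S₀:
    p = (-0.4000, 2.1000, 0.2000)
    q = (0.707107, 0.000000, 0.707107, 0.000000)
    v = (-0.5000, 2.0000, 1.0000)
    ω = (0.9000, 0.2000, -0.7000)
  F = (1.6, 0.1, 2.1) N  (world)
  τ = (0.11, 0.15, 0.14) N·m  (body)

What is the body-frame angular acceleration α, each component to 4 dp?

ω×(Iω) gyroscopic = (-0.0070, 0.0378, 0.0018)
angular accel α = (0.8357, 0.7480, 0.6910)

α = (0.8357, 0.7480, 0.6910)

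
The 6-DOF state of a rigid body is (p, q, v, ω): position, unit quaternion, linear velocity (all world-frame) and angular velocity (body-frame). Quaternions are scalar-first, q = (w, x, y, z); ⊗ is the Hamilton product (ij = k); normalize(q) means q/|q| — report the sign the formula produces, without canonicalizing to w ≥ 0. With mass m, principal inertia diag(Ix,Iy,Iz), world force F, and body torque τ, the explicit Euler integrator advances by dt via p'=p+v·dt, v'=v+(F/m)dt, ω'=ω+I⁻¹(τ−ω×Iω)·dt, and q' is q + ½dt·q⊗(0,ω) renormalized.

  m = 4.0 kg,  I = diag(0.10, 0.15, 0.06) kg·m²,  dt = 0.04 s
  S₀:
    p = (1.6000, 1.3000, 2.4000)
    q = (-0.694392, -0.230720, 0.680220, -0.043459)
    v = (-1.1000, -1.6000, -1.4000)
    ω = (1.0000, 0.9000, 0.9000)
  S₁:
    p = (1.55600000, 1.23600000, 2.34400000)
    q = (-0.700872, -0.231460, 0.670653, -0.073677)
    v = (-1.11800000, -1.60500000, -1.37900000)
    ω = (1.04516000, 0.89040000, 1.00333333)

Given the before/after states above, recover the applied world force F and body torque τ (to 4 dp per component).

F = (-1.8000, -0.5000, 2.1000)
τ = (0.0400, 0.0000, 0.2000)

Δω = ω₁−ω₀ = (0.04516000, -0.00960000, 0.10333333)
gyro term ω₀×Iω₀ = (-0.0729, 0.0360, 0.0450)
I·α + gyro = (0.0400, 0.0000, 0.2000)
v₁ − v₀ = (-0.01800000, -0.00500000, 0.02100000)
m·(v₁−v₀)/dt = (-1.8000, -0.5000, 2.1000)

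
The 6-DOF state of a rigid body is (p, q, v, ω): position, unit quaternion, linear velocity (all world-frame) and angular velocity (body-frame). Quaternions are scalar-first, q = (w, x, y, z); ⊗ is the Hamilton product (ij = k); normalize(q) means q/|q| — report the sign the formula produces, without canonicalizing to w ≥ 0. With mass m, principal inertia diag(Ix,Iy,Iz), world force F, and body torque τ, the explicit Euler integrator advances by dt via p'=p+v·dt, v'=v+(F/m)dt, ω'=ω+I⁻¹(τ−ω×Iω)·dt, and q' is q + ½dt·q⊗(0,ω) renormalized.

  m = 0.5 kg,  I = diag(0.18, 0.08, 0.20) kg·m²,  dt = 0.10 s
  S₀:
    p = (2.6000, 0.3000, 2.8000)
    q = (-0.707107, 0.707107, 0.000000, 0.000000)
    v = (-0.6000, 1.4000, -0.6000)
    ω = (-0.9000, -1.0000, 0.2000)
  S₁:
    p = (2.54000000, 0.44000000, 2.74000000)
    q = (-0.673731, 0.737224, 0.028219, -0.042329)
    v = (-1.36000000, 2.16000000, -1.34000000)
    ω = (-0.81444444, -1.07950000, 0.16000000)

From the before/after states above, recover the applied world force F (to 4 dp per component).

Δv = v₁−v₀ = (-0.76000000, 0.76000000, -0.74000000)
applied force F = (-3.8000, 3.8000, -3.7000)

F = (-3.8000, 3.8000, -3.7000)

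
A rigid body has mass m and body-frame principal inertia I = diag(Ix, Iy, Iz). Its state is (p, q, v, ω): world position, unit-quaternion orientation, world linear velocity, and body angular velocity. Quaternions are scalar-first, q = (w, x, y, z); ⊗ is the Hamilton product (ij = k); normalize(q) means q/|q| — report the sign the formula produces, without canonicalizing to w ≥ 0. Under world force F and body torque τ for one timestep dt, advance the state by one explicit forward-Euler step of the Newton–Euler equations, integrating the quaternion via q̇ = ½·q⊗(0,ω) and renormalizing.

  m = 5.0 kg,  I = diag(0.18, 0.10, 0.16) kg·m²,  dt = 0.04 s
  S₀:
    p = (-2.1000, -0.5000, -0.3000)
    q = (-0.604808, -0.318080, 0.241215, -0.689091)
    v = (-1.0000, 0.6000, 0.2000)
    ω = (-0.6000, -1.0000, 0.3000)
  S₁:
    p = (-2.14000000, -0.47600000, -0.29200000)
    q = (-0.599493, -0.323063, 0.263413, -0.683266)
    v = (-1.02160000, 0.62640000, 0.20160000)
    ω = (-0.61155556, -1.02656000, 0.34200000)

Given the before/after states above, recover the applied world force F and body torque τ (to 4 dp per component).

F = (-2.7000, 3.3000, 0.2000)
τ = (-0.0700, -0.0700, 0.1200)

rate change Δω = (-0.01155556, -0.02656000, 0.04200000)
gyro term ω₀×Iω₀ = (-0.0180, -0.0036, -0.0480)
I·α + gyro = (-0.0700, -0.0700, 0.1200)
v₁ − v₀ = (-0.02160000, 0.02640000, 0.00160000)
m·(v₁−v₀)/dt = (-2.7000, 3.3000, 0.2000)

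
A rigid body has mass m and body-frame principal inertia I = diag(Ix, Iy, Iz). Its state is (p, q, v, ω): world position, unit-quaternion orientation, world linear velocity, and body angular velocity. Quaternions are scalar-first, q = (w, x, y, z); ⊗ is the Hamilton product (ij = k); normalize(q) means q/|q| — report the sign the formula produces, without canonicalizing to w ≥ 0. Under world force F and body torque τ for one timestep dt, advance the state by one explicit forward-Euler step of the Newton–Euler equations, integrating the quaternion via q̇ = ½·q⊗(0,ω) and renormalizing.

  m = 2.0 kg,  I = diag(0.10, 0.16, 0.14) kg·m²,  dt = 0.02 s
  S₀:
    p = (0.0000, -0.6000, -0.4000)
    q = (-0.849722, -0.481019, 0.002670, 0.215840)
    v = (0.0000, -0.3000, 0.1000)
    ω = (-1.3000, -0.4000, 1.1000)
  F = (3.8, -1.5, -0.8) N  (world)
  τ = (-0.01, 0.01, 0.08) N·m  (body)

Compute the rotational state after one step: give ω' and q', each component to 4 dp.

ω' = (-1.3038, -0.4059, 1.1070)
q' = (-0.8582, -0.4690, 0.0086, 0.2084)

ω×(Iω) gyroscopic = (0.0088, 0.0572, 0.0312)
α = I⁻¹(τ − ω×Iω) = (-0.1880, -0.2950, 0.3486)
ω' = ω + α·dt = (-1.3038, -0.4059, 1.1070)
2q̇ = q⊗(0,ω) = (-0.8616807, 1.1939116, 0.5884177, -0.7388156)
q + ½dt·q⊗(0,ω), renormalized = (-0.8582, -0.4690, 0.0086, 0.2084)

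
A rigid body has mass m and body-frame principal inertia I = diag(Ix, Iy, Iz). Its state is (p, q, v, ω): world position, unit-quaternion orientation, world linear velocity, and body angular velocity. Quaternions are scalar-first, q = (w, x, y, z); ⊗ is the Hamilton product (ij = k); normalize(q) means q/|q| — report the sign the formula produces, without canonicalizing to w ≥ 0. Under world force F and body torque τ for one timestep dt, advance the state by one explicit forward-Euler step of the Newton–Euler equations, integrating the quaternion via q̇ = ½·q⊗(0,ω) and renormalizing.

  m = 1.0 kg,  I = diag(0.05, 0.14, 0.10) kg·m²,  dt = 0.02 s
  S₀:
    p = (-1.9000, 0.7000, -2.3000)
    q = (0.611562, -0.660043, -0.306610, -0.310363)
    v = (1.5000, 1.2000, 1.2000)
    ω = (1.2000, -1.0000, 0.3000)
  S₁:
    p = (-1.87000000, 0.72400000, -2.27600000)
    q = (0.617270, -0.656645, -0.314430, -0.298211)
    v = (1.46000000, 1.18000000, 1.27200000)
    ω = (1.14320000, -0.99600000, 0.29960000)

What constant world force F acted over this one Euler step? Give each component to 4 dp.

F = (-2.0000, -1.0000, 3.6000)

velocity change Δv = (-0.04000000, -0.02000000, 0.07200000)
applied force F = (-2.0000, -1.0000, 3.6000)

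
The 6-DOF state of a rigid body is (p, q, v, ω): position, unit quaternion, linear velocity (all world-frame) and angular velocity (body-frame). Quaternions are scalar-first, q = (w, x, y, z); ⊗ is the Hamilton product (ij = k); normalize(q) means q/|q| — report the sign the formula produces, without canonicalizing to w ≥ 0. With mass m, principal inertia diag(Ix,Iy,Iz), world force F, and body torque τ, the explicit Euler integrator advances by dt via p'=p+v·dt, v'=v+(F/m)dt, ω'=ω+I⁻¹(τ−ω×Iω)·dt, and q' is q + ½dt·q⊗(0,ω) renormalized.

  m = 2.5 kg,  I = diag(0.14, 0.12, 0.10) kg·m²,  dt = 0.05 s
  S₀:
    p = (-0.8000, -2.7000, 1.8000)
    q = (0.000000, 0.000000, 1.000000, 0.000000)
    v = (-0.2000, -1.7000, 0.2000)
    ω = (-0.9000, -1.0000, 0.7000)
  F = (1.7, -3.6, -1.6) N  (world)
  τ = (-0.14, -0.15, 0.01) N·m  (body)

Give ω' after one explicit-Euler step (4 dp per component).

precession coupling ω×(Iω) = (0.0140, -0.0252, -0.0180)
angular accel α = (-1.1000, -1.0400, 0.2800)
ω + α·dt = (-0.9550, -1.0520, 0.7140)

ω' = (-0.9550, -1.0520, 0.7140)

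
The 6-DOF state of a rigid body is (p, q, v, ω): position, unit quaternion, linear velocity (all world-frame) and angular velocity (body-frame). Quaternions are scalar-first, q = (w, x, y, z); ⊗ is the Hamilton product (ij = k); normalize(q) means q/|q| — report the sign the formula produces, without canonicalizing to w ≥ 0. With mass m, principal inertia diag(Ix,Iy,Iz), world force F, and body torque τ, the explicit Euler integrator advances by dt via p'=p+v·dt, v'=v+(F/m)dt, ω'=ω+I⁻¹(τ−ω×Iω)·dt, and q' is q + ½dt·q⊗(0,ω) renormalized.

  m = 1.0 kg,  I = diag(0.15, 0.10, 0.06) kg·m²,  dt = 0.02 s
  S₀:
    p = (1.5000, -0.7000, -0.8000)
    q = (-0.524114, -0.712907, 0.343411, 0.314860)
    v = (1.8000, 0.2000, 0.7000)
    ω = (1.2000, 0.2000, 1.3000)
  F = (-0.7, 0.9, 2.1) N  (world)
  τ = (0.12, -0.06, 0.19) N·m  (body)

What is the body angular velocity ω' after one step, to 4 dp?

(τ − ω×Iω)/I = (0.8693, -2.0040, 3.3667)
ω' = ω + α·dt = (1.2174, 0.1599, 1.3673)

ω' = (1.2174, 0.1599, 1.3673)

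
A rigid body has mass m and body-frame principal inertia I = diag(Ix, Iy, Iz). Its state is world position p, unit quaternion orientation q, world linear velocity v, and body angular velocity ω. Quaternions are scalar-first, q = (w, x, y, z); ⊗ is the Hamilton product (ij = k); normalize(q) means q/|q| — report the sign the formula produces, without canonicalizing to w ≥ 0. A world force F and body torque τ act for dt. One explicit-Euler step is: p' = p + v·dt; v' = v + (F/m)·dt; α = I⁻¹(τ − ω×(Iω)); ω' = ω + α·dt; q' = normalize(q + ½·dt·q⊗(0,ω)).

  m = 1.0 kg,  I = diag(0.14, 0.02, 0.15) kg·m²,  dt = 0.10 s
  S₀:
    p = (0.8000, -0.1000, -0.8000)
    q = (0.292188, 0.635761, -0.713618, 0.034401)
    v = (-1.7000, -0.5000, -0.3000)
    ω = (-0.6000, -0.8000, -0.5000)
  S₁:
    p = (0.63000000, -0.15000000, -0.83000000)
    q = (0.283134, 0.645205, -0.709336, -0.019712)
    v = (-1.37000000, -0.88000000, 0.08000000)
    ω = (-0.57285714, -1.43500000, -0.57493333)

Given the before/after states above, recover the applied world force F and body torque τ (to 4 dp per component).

F = (3.3000, -3.8000, 3.8000)
τ = (0.0900, -0.1300, -0.1700)

v₁ − v₀ = (0.33000000, -0.38000000, 0.38000000)
m·(v₁−v₀)/dt = (3.3000, -3.8000, 3.8000)
ω₁ − ω₀ = (0.02714286, -0.63500000, -0.07493333)
ω₀×(Iω₀) = (0.0520, -0.0030, -0.0576)
I·α + gyro = (0.0900, -0.1300, -0.1700)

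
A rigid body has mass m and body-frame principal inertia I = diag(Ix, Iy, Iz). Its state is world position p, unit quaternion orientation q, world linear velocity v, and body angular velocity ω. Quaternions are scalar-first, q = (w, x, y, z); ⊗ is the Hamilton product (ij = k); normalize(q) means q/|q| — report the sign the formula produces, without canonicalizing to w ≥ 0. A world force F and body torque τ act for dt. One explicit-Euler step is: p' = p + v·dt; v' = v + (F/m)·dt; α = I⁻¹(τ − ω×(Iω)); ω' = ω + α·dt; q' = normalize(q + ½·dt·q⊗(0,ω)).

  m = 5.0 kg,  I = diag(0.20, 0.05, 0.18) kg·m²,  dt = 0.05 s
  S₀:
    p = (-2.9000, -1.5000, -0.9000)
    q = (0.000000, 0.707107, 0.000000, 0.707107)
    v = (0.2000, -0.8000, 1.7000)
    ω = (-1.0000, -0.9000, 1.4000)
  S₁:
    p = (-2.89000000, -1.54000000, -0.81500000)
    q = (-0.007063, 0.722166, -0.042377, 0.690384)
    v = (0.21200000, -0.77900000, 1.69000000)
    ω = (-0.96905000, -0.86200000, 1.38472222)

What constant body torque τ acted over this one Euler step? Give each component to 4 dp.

ω₁ − ω₀ = (0.03095000, 0.03800000, -0.01527778)
precession coupling = (-0.1638, -0.0280, -0.1350)
τ = I·(Δω/dt) + ω₀×(Iω₀) = (-0.0400, 0.0100, -0.1900)

τ = (-0.0400, 0.0100, -0.1900)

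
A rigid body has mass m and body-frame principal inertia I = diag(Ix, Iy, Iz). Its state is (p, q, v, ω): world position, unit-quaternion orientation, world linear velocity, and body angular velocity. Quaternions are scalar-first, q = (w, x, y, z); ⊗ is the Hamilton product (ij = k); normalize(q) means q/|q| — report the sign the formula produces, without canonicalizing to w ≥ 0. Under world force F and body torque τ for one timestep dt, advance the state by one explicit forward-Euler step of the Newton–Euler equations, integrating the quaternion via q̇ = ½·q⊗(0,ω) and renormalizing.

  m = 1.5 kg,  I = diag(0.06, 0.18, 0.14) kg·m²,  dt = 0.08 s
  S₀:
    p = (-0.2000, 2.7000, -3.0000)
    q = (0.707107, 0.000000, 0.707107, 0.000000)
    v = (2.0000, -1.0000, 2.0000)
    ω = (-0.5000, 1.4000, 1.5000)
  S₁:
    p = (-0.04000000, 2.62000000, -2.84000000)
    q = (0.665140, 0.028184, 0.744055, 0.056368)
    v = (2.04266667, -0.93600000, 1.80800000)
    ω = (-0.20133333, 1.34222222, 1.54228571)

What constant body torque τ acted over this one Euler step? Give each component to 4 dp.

Δω = ω₁−ω₀ = (0.29866667, -0.05777778, 0.04228571)
applied torque τ = (0.1400, -0.0700, -0.0100)

τ = (0.1400, -0.0700, -0.0100)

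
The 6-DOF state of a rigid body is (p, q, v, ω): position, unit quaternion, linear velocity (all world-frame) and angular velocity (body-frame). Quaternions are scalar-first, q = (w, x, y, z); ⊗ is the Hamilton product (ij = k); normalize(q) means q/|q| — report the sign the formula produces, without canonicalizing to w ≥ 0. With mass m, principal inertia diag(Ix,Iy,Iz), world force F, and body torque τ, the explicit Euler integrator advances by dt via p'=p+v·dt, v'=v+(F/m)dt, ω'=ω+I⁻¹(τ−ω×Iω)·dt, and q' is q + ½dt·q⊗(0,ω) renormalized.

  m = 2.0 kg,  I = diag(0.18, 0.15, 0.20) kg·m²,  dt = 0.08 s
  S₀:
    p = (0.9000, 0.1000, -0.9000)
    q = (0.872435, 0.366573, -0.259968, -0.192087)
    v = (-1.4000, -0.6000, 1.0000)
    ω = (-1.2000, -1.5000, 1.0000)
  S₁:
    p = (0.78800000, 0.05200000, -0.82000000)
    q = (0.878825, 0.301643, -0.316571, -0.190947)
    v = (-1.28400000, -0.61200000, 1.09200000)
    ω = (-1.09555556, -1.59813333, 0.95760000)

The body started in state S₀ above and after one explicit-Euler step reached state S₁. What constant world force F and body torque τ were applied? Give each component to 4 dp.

F = (2.9000, -0.3000, 2.3000)
τ = (0.1600, -0.1600, -0.1600)

ω₁ − ω₀ = (0.10444444, -0.09813333, -0.04240000)
ω₀×(Iω₀) = (-0.0750, 0.0240, -0.0540)
τ = I·(Δω/dt) + ω₀×(Iω₀) = (0.1600, -0.1600, -0.1600)
Δv = v₁−v₀ = (0.11600000, -0.01200000, 0.09200000)
m·(v₁−v₀)/dt = (2.9000, -0.3000, 2.3000)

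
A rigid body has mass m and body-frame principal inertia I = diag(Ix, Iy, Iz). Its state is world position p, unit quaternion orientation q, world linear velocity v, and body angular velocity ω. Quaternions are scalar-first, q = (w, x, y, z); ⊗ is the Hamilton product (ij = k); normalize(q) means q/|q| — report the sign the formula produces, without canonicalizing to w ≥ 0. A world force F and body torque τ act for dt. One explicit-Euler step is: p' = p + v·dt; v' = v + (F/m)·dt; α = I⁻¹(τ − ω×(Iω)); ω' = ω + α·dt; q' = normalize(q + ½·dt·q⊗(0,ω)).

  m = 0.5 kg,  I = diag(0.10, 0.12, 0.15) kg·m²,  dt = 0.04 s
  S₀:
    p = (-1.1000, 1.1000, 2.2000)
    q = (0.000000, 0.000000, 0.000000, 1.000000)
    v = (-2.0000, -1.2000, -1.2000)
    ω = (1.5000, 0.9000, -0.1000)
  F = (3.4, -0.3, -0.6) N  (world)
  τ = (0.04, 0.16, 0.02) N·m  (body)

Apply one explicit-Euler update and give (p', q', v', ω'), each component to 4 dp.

linear accel F/m = (6.8000, -0.6000, -1.2000)
p' = p + v·dt = (-1.1800, 1.0520, 2.1520)
v' = v + a·dt = (-1.7280, -1.2240, -1.2480)
(τ − ω×Iω)/I = (0.4270, 1.2708, -0.0467)
new body rate ω' = (1.5171, 0.9508, -0.1019)
q⊗(0,ω) = (0.1000000, -0.9000000, 1.5000000, 0.0000000)
updated quaternion q' = (0.0020, -0.0180, 0.0300, 0.9994)

p' = (-1.1800, 1.0520, 2.1520)
q' = (0.0020, -0.0180, 0.0300, 0.9994)
v' = (-1.7280, -1.2240, -1.2480)
ω' = (1.5171, 0.9508, -0.1019)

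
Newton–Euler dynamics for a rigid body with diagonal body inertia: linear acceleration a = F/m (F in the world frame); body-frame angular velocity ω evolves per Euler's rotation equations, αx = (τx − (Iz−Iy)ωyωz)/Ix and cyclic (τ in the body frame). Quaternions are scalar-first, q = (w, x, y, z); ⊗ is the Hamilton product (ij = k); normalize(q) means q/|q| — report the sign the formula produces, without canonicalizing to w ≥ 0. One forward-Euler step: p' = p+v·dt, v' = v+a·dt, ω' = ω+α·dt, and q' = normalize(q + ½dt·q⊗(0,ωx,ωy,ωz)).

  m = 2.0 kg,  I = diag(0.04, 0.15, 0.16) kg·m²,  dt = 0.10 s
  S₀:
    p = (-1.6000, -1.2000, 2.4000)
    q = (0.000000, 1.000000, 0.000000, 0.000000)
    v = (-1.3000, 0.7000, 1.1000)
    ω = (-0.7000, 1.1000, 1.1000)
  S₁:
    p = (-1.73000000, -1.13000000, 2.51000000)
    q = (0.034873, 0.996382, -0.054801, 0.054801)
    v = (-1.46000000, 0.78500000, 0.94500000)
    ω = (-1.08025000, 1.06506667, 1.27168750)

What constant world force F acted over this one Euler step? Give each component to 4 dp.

velocity change Δv = (-0.16000000, 0.08500000, -0.15500000)
m·(v₁−v₀)/dt = (-3.2000, 1.7000, -3.1000)

F = (-3.2000, 1.7000, -3.1000)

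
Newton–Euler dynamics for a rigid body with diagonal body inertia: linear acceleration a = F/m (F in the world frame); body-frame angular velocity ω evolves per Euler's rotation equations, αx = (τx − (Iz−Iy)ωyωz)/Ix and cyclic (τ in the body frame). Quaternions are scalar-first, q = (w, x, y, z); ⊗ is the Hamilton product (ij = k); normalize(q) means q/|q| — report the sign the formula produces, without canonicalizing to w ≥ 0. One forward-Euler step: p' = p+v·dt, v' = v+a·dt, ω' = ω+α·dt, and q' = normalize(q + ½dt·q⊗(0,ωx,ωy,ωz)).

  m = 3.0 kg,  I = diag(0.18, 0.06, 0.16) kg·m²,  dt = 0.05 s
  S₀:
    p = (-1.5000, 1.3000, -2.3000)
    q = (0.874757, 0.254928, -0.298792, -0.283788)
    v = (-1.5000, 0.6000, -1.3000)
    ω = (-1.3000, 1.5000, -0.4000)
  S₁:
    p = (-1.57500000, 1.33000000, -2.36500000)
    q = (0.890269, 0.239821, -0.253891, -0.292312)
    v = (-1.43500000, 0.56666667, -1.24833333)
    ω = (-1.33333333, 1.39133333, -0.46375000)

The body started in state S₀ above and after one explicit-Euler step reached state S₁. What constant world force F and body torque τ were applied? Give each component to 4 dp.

Δv = v₁−v₀ = (0.06500000, -0.03333333, 0.05166667)
F = m·Δv/dt = (3.9000, -2.0000, 3.1000)
ω₁ − ω₀ = (-0.03333333, -0.10866667, -0.06375000)
τ = I·(Δω/dt) + ω₀×(Iω₀) = (-0.1800, -0.1200, 0.0300)

F = (3.9000, -2.0000, 3.1000)
τ = (-0.1800, -0.1200, 0.0300)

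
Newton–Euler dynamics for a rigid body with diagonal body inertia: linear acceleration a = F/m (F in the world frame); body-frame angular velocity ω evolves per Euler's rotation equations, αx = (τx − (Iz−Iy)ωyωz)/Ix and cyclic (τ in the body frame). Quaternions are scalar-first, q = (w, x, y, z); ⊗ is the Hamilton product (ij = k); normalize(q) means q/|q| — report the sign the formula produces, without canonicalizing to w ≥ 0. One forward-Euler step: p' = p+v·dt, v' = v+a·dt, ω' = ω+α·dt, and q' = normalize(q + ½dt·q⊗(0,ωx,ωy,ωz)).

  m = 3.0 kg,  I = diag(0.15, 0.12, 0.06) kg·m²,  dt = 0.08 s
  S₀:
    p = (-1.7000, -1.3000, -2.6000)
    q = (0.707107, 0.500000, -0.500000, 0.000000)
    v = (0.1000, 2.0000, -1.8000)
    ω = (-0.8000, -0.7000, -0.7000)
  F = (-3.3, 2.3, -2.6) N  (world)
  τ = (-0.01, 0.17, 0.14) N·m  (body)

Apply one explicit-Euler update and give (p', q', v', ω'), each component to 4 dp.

p' = (-1.6920, -1.1400, -2.7440)
q' = (0.7082, 0.4907, -0.5051, -0.0497)
v' = (0.0120, 2.0613, -1.8693)
ω' = (-0.7897, -0.6203, -0.4909)

linear accel F/m = (-1.1000, 0.7667, -0.8667)
p' = p + v·dt = (-1.6920, -1.1400, -2.7440)
v + (F/m)dt = (0.0120, 2.0613, -1.8693)
(τ − ω×Iω)/I = (0.1293, 0.9967, 2.6133)
ω + α·dt = (-0.7897, -0.6203, -0.4909)
q⊗(0,ω) = (0.0500000, -0.2156856, -0.1449749, -1.2449749)
updated quaternion q' = (0.7082, 0.4907, -0.5051, -0.0497)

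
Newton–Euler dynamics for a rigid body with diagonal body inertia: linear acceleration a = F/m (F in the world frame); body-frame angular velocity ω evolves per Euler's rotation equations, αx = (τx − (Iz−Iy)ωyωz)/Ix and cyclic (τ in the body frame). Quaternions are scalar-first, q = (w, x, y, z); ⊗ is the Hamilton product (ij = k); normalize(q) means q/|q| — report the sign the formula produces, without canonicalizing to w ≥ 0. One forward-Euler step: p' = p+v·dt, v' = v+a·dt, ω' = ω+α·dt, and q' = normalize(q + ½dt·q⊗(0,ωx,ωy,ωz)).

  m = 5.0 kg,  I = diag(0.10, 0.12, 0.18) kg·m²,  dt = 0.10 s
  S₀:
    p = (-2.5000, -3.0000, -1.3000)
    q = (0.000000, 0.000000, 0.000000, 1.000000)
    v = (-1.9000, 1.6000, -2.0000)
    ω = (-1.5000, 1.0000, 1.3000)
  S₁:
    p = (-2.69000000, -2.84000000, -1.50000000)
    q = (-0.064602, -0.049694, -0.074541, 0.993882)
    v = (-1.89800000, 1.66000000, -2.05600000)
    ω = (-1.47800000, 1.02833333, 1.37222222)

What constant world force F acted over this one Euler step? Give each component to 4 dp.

Δv = v₁−v₀ = (0.00200000, 0.06000000, -0.05600000)
F = m·Δv/dt = (0.1000, 3.0000, -2.8000)

F = (0.1000, 3.0000, -2.8000)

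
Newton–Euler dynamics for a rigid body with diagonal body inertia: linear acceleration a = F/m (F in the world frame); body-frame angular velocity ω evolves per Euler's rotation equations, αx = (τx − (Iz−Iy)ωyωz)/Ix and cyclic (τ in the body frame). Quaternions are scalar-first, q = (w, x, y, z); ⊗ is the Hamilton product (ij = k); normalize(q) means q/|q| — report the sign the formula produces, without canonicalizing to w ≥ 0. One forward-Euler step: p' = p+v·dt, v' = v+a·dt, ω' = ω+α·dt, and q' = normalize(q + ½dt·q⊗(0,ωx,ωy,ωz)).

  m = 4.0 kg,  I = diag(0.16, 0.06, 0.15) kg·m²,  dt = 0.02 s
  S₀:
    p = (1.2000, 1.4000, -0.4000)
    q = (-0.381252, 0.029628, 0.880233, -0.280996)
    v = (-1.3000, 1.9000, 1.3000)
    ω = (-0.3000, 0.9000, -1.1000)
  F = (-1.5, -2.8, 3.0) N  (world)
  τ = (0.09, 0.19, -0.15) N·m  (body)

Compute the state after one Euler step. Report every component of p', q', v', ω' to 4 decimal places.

gyro term ω×Iω = (-0.0891, 0.0033, 0.0270)
(τ − ω×Iω)/I = (1.1194, 3.1117, -1.1800)
ω + α·dt = (-0.2776, 0.9622, -1.1236)
q⊗(0,ω) = (-1.0924169, -0.6009843, -0.2262372, 0.7101123)
q + ½dt·q⊗(0,ω), renormalized = (-0.3921, 0.0236, 0.8779, -0.2739)
p + v·dt = (1.1740, 1.4380, -0.3740)
v' = v + a·dt = (-1.3075, 1.8860, 1.3150)

p' = (1.1740, 1.4380, -0.3740)
q' = (-0.3921, 0.0236, 0.8779, -0.2739)
v' = (-1.3075, 1.8860, 1.3150)
ω' = (-0.2776, 0.9622, -1.1236)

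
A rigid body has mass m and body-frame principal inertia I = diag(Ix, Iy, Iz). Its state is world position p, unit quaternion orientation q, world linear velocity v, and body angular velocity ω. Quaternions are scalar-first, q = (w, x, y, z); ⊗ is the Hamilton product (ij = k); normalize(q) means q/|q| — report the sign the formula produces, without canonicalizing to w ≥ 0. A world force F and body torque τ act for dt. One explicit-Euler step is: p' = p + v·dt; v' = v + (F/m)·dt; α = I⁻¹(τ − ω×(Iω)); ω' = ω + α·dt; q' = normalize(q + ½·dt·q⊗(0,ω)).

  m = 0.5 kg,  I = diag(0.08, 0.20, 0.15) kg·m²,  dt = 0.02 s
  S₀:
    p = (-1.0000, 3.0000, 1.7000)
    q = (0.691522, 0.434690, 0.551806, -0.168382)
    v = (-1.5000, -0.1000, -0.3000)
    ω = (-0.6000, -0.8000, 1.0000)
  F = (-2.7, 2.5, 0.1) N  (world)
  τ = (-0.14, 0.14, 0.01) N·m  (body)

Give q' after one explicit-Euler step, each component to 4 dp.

q' = (0.7002, 0.4347, 0.5429, -0.1616)

2q̇ = q⊗(0,ω) = (0.8706408, 0.0021872, -0.8868784, 0.6748536)
q' = normalize(q + ½dt·q⊗(0,ω)) = (0.7002, 0.4347, 0.5429, -0.1616)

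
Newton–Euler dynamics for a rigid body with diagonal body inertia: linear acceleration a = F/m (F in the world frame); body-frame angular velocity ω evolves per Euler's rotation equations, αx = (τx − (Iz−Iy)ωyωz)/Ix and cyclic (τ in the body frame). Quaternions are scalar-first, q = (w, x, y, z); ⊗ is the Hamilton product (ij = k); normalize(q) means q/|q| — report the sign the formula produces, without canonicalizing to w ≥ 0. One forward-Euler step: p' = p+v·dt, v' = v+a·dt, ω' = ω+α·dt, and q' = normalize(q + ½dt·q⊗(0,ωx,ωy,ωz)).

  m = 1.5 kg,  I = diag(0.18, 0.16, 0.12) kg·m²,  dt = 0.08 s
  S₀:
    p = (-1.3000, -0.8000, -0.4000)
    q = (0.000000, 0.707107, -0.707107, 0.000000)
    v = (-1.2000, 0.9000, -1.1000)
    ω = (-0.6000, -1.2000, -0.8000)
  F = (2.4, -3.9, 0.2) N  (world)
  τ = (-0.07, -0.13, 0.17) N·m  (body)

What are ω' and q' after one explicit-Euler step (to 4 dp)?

gyro term ω×Iω = (-0.0384, 0.0288, -0.0144)
(τ − ω×Iω)/I = (-0.1756, -0.9925, 1.5367)
ω' = ω + α·dt = (-0.6140, -1.2794, -0.6771)
2q̇ = q⊗(0,ω) = (-0.4242642, 0.5656856, 0.5656856, -1.2727926)
updated quaternion q' = (-0.0169, 0.7283, -0.6831, -0.0508)

ω' = (-0.6140, -1.2794, -0.6771)
q' = (-0.0169, 0.7283, -0.6831, -0.0508)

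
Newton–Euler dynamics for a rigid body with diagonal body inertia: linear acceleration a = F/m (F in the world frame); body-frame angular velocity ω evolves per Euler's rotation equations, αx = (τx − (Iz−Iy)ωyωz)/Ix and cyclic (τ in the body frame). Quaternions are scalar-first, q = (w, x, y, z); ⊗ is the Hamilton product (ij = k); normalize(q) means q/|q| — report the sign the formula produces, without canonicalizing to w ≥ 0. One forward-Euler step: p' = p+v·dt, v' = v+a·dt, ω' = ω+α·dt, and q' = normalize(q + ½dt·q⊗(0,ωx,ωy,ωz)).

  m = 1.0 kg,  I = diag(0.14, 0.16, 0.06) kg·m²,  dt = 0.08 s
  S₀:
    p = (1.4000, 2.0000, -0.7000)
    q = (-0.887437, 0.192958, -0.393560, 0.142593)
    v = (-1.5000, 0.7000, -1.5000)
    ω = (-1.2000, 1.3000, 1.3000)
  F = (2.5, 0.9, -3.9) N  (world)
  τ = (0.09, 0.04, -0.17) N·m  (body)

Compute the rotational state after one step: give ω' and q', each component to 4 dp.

(τ − ω×Iω)/I = (1.8500, 1.0300, -2.3133)
ω + α·dt = (-1.0520, 1.3824, 1.1149)
q⊗(0,ω) = (0.5578067, 0.3679255, -1.5756251, -1.3750947)
q + ½dt·q⊗(0,ω), renormalized = (-0.8618, 0.2069, -0.4548, 0.0873)

ω' = (-1.0520, 1.3824, 1.1149)
q' = (-0.8618, 0.2069, -0.4548, 0.0873)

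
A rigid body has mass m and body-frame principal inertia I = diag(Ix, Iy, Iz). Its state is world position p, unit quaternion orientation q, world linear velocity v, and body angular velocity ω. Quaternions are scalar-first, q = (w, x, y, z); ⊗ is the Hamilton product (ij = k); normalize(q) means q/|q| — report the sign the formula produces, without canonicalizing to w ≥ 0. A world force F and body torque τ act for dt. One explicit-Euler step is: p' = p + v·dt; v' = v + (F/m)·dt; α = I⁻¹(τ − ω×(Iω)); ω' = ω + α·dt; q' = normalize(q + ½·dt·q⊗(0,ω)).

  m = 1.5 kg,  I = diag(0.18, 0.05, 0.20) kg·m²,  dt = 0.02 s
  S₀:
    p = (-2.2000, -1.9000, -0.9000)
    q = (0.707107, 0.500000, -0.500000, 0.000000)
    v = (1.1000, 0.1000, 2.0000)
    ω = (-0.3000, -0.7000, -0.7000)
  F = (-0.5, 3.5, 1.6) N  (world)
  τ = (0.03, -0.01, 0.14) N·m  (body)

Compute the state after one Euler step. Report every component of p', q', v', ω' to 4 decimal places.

p' = (-2.1780, -1.8980, -0.8600)
q' = (0.7051, 0.5014, -0.5014, -0.0099)
v' = (1.0933, 0.1467, 2.0213)
ω' = (-0.3048, -0.7023, -0.6833)

a = (-0.3333, 2.3333, 1.0667)
p + v·dt = (-2.1780, -1.8980, -0.8600)
v' = v + a·dt = (1.0933, 0.1467, 2.0213)
(τ − ω×Iω)/I = (-0.2417, -0.1160, 0.8365)
ω + α·dt = (-0.3048, -0.7023, -0.6833)
q⊗(0,ω) = (-0.2000000, 0.1378679, -0.1449749, -0.9949749)
updated quaternion q' = (0.7051, 0.5014, -0.5014, -0.0099)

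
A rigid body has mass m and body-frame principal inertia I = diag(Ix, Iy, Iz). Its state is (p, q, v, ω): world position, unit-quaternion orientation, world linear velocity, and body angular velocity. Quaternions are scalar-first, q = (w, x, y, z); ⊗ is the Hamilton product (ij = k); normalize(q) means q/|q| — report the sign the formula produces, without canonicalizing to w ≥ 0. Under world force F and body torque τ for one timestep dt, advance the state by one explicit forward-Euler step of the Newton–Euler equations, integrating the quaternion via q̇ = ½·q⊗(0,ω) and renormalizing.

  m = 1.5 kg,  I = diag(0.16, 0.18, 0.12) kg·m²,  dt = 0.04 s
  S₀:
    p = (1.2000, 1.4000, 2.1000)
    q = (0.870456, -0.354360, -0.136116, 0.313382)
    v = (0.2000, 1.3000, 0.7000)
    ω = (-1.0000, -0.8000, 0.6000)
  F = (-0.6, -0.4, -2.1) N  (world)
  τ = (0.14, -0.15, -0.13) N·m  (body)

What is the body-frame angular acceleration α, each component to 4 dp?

ω×(Iω) gyroscopic = (0.0288, -0.0240, 0.0160)
angular accel α = (0.6950, -0.7000, -1.2167)

α = (0.6950, -0.7000, -1.2167)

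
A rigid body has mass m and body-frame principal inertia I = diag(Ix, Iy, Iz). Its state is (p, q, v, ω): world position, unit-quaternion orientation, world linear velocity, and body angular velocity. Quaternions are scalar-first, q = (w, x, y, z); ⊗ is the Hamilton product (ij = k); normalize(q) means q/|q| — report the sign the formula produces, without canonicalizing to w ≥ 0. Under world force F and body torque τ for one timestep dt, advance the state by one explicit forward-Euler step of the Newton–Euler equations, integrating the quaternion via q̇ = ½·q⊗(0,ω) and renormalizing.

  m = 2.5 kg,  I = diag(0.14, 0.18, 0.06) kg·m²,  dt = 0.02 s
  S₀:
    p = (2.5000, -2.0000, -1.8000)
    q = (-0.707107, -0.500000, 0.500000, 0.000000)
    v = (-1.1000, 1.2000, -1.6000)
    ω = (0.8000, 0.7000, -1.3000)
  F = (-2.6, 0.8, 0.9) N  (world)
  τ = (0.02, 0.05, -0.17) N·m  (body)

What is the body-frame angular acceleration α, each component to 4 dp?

ω×(Iω) gyroscopic = (0.1092, -0.0832, 0.0224)
(τ − ω×Iω)/I = (-0.6371, 0.7400, -3.2067)

α = (-0.6371, 0.7400, -3.2067)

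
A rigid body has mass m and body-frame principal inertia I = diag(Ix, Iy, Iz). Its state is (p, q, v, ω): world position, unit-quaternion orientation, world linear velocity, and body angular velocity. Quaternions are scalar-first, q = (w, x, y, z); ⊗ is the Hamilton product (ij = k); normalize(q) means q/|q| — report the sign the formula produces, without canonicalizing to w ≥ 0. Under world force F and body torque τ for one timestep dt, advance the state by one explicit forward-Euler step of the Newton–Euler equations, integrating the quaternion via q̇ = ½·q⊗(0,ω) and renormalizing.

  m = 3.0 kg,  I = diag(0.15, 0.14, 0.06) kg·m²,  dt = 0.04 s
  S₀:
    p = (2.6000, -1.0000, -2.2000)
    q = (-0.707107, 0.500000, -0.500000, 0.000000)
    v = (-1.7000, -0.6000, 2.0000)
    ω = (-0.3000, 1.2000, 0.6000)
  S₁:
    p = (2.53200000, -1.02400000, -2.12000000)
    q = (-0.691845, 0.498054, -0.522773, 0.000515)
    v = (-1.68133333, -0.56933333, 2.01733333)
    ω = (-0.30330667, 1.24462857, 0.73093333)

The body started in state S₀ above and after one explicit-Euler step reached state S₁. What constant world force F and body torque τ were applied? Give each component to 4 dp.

F = (1.4000, 2.3000, 1.3000)
τ = (-0.0700, 0.1400, 0.2000)

ω₁ − ω₀ = (-0.00330667, 0.04462857, 0.13093333)
gyro term ω₀×Iω₀ = (-0.0576, -0.0162, 0.0036)
τ = I·(Δω/dt) + ω₀×(Iω₀) = (-0.0700, 0.1400, 0.2000)
velocity change Δv = (0.01866667, 0.03066667, 0.01733333)
applied force F = (1.4000, 2.3000, 1.3000)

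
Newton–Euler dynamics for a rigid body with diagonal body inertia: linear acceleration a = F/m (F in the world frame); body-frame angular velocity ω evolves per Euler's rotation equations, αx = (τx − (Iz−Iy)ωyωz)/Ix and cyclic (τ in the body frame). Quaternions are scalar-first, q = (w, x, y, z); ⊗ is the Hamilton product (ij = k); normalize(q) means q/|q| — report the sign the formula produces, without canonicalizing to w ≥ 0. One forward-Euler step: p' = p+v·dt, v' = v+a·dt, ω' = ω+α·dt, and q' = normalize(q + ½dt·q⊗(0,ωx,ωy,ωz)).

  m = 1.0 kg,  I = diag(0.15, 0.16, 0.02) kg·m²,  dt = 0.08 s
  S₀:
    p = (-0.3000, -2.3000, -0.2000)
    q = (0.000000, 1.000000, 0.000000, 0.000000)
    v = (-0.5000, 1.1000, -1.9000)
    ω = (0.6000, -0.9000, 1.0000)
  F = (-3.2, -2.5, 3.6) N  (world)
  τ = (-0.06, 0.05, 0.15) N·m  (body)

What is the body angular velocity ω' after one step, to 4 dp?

(τ − ω×Iω)/I = (-1.2400, -0.1750, 7.7700)
ω + α·dt = (0.5008, -0.9140, 1.6216)

ω' = (0.5008, -0.9140, 1.6216)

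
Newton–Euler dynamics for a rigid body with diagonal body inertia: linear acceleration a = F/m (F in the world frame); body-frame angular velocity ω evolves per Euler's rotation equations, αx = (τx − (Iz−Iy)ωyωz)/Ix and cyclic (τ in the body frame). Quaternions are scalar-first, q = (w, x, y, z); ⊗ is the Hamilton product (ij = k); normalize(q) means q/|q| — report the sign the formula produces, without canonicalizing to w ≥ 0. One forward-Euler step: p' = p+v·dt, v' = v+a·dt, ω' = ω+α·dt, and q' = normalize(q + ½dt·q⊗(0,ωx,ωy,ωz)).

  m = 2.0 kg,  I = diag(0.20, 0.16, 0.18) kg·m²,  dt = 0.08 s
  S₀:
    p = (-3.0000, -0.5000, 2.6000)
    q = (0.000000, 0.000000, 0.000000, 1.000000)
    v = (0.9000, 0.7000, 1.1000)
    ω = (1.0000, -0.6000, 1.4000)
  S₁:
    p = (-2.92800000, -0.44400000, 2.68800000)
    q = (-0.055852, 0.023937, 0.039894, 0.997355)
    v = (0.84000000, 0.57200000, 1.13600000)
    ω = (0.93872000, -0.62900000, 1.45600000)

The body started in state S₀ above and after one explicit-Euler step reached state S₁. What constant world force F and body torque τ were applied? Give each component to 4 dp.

F = (-1.5000, -3.2000, 0.9000)
τ = (-0.1700, -0.0300, 0.1500)

ω₁ − ω₀ = (-0.06128000, -0.02900000, 0.05600000)
applied torque τ = (-0.1700, -0.0300, 0.1500)
v₁ − v₀ = (-0.06000000, -0.12800000, 0.03600000)
F = m·Δv/dt = (-1.5000, -3.2000, 0.9000)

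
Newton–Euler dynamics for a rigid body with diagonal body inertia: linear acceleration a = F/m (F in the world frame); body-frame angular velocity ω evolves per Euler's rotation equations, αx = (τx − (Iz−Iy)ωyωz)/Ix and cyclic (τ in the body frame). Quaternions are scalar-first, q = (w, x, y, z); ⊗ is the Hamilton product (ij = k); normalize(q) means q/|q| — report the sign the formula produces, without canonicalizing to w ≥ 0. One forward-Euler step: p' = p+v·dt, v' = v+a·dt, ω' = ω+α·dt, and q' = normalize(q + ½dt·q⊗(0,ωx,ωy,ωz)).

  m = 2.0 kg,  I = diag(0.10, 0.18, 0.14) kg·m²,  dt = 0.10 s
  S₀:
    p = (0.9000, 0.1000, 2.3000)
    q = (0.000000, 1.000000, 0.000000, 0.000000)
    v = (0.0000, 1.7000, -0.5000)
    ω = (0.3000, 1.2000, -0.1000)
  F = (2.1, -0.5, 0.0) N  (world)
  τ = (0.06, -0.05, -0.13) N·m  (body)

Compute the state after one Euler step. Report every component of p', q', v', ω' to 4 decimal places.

α = I⁻¹(τ − ω×Iω) = (0.5520, -0.2844, -1.1343)
ω + α·dt = (0.3552, 1.1716, -0.2134)
2q̇ = q⊗(0,ω) = (-0.3000000, 0.0000000, 0.1000000, 1.2000000)
q' = normalize(q + ½dt·q⊗(0,ω)) = (-0.0150, 0.9981, 0.0050, 0.0599)
linear accel F/m = (1.0500, -0.2500, 0.0000)
p + v·dt = (0.9000, 0.2700, 2.2500)
v + (F/m)dt = (0.1050, 1.6750, -0.5000)

p' = (0.9000, 0.2700, 2.2500)
q' = (-0.0150, 0.9981, 0.0050, 0.0599)
v' = (0.1050, 1.6750, -0.5000)
ω' = (0.3552, 1.1716, -0.2134)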